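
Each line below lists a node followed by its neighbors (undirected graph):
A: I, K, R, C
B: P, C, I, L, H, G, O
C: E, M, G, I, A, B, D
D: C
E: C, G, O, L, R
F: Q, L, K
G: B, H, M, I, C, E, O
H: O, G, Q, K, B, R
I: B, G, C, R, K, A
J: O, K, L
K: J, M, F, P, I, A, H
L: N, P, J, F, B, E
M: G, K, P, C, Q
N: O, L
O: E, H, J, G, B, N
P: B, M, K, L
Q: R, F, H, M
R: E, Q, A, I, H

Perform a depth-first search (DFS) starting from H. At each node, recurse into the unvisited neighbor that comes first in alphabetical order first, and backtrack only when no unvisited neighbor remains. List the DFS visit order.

H → B → C → A → I → G → E → L → F → K → J → O → N → M → P → Q → R → D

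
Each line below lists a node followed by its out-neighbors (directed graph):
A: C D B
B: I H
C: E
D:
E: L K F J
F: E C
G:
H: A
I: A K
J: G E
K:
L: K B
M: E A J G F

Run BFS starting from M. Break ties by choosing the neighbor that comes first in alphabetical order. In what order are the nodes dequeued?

Visit M; enqueue A, E, F, G, J → queue [A, E, F, G, J]
Visit A; enqueue B, C, D → queue [E, F, G, J, B, C, D]
Visit E; enqueue K, L → queue [F, G, J, B, C, D, K, L]
Visit F → queue [G, J, B, C, D, K, L]
Visit G → queue [J, B, C, D, K, L]
Visit J → queue [B, C, D, K, L]
Visit B; enqueue H, I → queue [C, D, K, L, H, I]
Visit C → queue [D, K, L, H, I]
Visit D → queue [K, L, H, I]
Visit K → queue [L, H, I]
Visit L → queue [H, I]
Visit H → queue [I]
Visit I → queue []

M A E F G J B C D K L H I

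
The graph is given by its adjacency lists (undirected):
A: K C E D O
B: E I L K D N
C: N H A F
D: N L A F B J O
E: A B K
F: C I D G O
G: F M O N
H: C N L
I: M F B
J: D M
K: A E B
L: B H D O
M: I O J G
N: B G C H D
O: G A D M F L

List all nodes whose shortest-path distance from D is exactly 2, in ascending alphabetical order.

Level 0: D
Level 1: A, B, F, J, L, N, O
Level 2: C, E, G, H, I, K, M

C, E, G, H, I, K, M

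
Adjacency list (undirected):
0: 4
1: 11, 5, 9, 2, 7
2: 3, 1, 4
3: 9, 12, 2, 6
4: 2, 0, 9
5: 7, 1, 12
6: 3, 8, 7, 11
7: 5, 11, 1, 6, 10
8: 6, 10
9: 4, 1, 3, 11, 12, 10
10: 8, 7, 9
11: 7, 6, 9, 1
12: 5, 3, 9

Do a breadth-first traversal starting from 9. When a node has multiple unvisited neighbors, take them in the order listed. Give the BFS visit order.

9 → 4 → 1 → 3 → 11 → 12 → 10 → 2 → 0 → 5 → 7 → 6 → 8

Visit 9; enqueue 4, 1, 3, 11, 12, 10 → queue [4, 1, 3, 11, 12, 10]
Visit 4; enqueue 2, 0 → queue [1, 3, 11, 12, 10, 2, 0]
Visit 1; enqueue 5, 7 → queue [3, 11, 12, 10, 2, 0, 5, 7]
Visit 3; enqueue 6 → queue [11, 12, 10, 2, 0, 5, 7, 6]
Visit 11 → queue [12, 10, 2, 0, 5, 7, 6]
Visit 12 → queue [10, 2, 0, 5, 7, 6]
Visit 10; enqueue 8 → queue [2, 0, 5, 7, 6, 8]
Visit 2 → queue [0, 5, 7, 6, 8]
Visit 0 → queue [5, 7, 6, 8]
Visit 5 → queue [7, 6, 8]
Visit 7 → queue [6, 8]
Visit 6 → queue [8]
Visit 8 → queue []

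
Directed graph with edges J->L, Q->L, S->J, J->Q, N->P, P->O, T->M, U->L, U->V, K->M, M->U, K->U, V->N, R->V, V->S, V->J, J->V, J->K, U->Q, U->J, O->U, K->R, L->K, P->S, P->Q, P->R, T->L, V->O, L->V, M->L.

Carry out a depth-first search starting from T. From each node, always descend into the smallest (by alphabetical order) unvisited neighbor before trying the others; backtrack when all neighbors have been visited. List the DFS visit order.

Visit T
T → L
L → K
K → M
M → U
U → J
J → Q
J → V
V → N
N → P
P → O
P → R
P → S

T L K M U J Q V N P O R S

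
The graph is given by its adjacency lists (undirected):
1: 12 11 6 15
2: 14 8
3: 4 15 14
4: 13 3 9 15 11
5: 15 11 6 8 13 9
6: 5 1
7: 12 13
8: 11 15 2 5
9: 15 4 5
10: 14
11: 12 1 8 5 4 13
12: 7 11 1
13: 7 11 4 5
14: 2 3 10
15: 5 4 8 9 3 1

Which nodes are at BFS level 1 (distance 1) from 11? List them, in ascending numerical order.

Level 0: 11
Level 1: 1, 4, 5, 8, 12, 13
Level 2: 2, 3, 6, 7, 9, 15
Level 3: 14
Level 4: 10

1, 4, 5, 8, 12, 13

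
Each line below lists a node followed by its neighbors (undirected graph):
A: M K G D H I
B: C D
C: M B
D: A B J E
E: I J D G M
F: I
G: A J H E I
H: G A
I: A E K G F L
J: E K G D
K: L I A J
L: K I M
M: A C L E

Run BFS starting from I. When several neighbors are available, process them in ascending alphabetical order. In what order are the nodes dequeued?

Visit I; enqueue A, E, F, G, K, L → queue [A, E, F, G, K, L]
Visit A; enqueue D, H, M → queue [E, F, G, K, L, D, H, M]
Visit E; enqueue J → queue [F, G, K, L, D, H, M, J]
Visit F → queue [G, K, L, D, H, M, J]
Visit G → queue [K, L, D, H, M, J]
Visit K → queue [L, D, H, M, J]
Visit L → queue [D, H, M, J]
Visit D; enqueue B → queue [H, M, J, B]
Visit H → queue [M, J, B]
Visit M; enqueue C → queue [J, B, C]
Visit J → queue [B, C]
Visit B → queue [C]
Visit C → queue []

I, A, E, F, G, K, L, D, H, M, J, B, C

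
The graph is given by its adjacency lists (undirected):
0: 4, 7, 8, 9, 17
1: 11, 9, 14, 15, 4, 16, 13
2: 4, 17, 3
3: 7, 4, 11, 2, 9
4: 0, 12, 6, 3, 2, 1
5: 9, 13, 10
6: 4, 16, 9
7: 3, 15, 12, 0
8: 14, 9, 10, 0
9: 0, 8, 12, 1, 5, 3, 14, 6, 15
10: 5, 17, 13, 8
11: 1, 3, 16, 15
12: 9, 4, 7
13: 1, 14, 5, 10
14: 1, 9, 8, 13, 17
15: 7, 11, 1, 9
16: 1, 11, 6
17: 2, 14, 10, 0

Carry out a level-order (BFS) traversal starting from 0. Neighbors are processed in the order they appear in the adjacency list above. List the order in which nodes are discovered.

0 -> 4 -> 7 -> 8 -> 9 -> 17 -> 12 -> 6 -> 3 -> 2 -> 1 -> 15 -> 14 -> 10 -> 5 -> 16 -> 11 -> 13

Visit 0; enqueue 4, 7, 8, 9, 17 → queue [4, 7, 8, 9, 17]
Visit 4; enqueue 12, 6, 3, 2, 1 → queue [7, 8, 9, 17, 12, 6, 3, 2, 1]
Visit 7; enqueue 15 → queue [8, 9, 17, 12, 6, 3, 2, 1, 15]
Visit 8; enqueue 14, 10 → queue [9, 17, 12, 6, 3, 2, 1, 15, 14, 10]
Visit 9; enqueue 5 → queue [17, 12, 6, 3, 2, 1, 15, 14, 10, 5]
Visit 17 → queue [12, 6, 3, 2, 1, 15, 14, 10, 5]
Visit 12 → queue [6, 3, 2, 1, 15, 14, 10, 5]
Visit 6; enqueue 16 → queue [3, 2, 1, 15, 14, 10, 5, 16]
Visit 3; enqueue 11 → queue [2, 1, 15, 14, 10, 5, 16, 11]
Visit 2 → queue [1, 15, 14, 10, 5, 16, 11]
Visit 1; enqueue 13 → queue [15, 14, 10, 5, 16, 11, 13]
Visit 15 → queue [14, 10, 5, 16, 11, 13]
Visit 14 → queue [10, 5, 16, 11, 13]
Visit 10 → queue [5, 16, 11, 13]
Visit 5 → queue [16, 11, 13]
Visit 16 → queue [11, 13]
Visit 11 → queue [13]
Visit 13 → queue []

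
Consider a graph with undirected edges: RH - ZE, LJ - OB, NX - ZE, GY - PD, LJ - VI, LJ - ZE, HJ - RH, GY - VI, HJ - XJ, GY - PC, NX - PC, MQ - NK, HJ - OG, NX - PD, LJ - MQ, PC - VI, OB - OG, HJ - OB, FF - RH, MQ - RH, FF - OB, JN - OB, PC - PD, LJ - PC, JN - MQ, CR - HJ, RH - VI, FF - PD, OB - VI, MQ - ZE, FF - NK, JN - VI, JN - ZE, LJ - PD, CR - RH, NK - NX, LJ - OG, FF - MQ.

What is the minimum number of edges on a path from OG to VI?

Level 0: OG
Level 1: HJ, LJ, OB
Level 2: CR, FF, JN, MQ, PC, PD, RH, VI, XJ, ZE
Level 3: GY, NK, NX
VI first appears at level 2.

2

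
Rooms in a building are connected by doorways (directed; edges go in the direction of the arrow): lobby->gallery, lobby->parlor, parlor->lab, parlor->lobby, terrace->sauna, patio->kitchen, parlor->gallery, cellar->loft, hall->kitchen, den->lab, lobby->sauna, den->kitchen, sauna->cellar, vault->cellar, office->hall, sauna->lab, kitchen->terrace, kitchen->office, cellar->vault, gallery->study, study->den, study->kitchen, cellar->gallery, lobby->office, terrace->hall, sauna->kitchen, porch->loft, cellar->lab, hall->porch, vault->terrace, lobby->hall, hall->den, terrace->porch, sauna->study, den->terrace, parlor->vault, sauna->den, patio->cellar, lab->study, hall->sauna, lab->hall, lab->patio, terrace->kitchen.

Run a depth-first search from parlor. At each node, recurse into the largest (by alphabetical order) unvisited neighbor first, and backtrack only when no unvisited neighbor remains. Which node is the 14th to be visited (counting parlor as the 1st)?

Visit parlor
parlor → vault
vault → terrace
terrace → sauna
sauna → study
study → kitchen
kitchen → office
office → hall
hall → porch
porch → loft
hall → den
den → lab
lab → patio
patio → cellar
cellar → gallery
parlor → lobby

Visit order: parlor, vault, terrace, sauna, study, kitchen, office, hall, porch, loft, den, lab, patio, cellar, gallery, lobby

cellar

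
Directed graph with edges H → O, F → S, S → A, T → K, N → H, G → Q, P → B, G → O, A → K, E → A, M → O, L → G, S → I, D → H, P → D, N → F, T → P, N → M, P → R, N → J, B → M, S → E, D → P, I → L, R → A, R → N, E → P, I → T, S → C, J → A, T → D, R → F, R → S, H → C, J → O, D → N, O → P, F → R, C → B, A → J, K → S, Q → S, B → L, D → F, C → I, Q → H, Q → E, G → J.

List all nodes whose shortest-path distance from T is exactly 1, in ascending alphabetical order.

D, K, P

Level 0: T
Level 1: D, K, P
Level 2: B, F, H, N, R, S
Level 3: A, C, E, I, J, L, M, O
Level 4: G
Level 5: Q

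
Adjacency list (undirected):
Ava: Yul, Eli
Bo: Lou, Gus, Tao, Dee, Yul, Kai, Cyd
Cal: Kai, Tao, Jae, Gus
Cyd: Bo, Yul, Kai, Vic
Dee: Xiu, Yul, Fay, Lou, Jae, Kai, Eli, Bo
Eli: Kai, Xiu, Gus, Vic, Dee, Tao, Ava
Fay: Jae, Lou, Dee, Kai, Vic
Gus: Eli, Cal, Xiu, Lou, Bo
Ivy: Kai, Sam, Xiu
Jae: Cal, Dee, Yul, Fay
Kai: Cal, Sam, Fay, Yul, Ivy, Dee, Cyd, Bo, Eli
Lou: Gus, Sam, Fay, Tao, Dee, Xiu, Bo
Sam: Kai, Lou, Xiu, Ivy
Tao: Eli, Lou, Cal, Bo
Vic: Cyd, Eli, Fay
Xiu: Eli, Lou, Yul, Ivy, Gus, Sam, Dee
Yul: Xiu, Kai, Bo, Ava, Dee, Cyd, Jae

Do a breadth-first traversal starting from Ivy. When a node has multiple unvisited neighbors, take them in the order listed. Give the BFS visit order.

Ivy Kai Sam Xiu Cal Fay Yul Dee Cyd Bo Eli Lou Gus Tao Jae Vic Ava

Visit Ivy; enqueue Kai, Sam, Xiu → queue [Kai, Sam, Xiu]
Visit Kai; enqueue Cal, Fay, Yul, Dee, Cyd, Bo, Eli → queue [Sam, Xiu, Cal, Fay, Yul, Dee, Cyd, Bo, Eli]
Visit Sam; enqueue Lou → queue [Xiu, Cal, Fay, Yul, Dee, Cyd, Bo, Eli, Lou]
Visit Xiu; enqueue Gus → queue [Cal, Fay, Yul, Dee, Cyd, Bo, Eli, Lou, Gus]
Visit Cal; enqueue Tao, Jae → queue [Fay, Yul, Dee, Cyd, Bo, Eli, Lou, Gus, Tao, Jae]
Visit Fay; enqueue Vic → queue [Yul, Dee, Cyd, Bo, Eli, Lou, Gus, Tao, Jae, Vic]
Visit Yul; enqueue Ava → queue [Dee, Cyd, Bo, Eli, Lou, Gus, Tao, Jae, Vic, Ava]
Visit Dee → queue [Cyd, Bo, Eli, Lou, Gus, Tao, Jae, Vic, Ava]
Visit Cyd → queue [Bo, Eli, Lou, Gus, Tao, Jae, Vic, Ava]
Visit Bo → queue [Eli, Lou, Gus, Tao, Jae, Vic, Ava]
Visit Eli → queue [Lou, Gus, Tao, Jae, Vic, Ava]
Visit Lou → queue [Gus, Tao, Jae, Vic, Ava]
Visit Gus → queue [Tao, Jae, Vic, Ava]
Visit Tao → queue [Jae, Vic, Ava]
Visit Jae → queue [Vic, Ava]
Visit Vic → queue [Ava]
Visit Ava → queue []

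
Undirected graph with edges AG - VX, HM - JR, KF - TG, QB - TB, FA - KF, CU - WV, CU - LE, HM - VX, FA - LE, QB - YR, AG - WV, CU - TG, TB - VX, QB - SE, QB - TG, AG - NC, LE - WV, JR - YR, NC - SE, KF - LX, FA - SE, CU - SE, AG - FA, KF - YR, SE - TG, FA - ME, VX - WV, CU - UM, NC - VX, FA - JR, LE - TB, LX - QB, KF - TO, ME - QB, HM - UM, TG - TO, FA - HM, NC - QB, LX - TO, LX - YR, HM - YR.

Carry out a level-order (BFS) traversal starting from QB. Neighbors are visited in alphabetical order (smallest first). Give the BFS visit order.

QB -> LX -> ME -> NC -> SE -> TB -> TG -> YR -> KF -> TO -> FA -> AG -> VX -> CU -> LE -> HM -> JR -> WV -> UM

Visit QB; enqueue LX, ME, NC, SE, TB, TG, YR → queue [LX, ME, NC, SE, TB, TG, YR]
Visit LX; enqueue KF, TO → queue [ME, NC, SE, TB, TG, YR, KF, TO]
Visit ME; enqueue FA → queue [NC, SE, TB, TG, YR, KF, TO, FA]
Visit NC; enqueue AG, VX → queue [SE, TB, TG, YR, KF, TO, FA, AG, VX]
Visit SE; enqueue CU → queue [TB, TG, YR, KF, TO, FA, AG, VX, CU]
Visit TB; enqueue LE → queue [TG, YR, KF, TO, FA, AG, VX, CU, LE]
Visit TG → queue [YR, KF, TO, FA, AG, VX, CU, LE]
Visit YR; enqueue HM, JR → queue [KF, TO, FA, AG, VX, CU, LE, HM, JR]
Visit KF → queue [TO, FA, AG, VX, CU, LE, HM, JR]
Visit TO → queue [FA, AG, VX, CU, LE, HM, JR]
Visit FA → queue [AG, VX, CU, LE, HM, JR]
Visit AG; enqueue WV → queue [VX, CU, LE, HM, JR, WV]
Visit VX → queue [CU, LE, HM, JR, WV]
Visit CU; enqueue UM → queue [LE, HM, JR, WV, UM]
Visit LE → queue [HM, JR, WV, UM]
Visit HM → queue [JR, WV, UM]
Visit JR → queue [WV, UM]
Visit WV → queue [UM]
Visit UM → queue []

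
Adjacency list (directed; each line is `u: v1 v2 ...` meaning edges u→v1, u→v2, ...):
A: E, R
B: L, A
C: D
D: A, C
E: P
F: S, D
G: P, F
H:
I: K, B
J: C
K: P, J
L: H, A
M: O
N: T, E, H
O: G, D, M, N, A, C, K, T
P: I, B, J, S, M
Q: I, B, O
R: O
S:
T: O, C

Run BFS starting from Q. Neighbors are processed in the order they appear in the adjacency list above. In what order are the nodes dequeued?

Q → I → B → O → K → L → A → G → D → M → N → C → T → P → J → H → E → R → F → S

Visit Q; enqueue I, B, O → queue [I, B, O]
Visit I; enqueue K → queue [B, O, K]
Visit B; enqueue L, A → queue [O, K, L, A]
Visit O; enqueue G, D, M, N, C, T → queue [K, L, A, G, D, M, N, C, T]
Visit K; enqueue P, J → queue [L, A, G, D, M, N, C, T, P, J]
Visit L; enqueue H → queue [A, G, D, M, N, C, T, P, J, H]
Visit A; enqueue E, R → queue [G, D, M, N, C, T, P, J, H, E, R]
Visit G; enqueue F → queue [D, M, N, C, T, P, J, H, E, R, F]
Visit D → queue [M, N, C, T, P, J, H, E, R, F]
Visit M → queue [N, C, T, P, J, H, E, R, F]
Visit N → queue [C, T, P, J, H, E, R, F]
Visit C → queue [T, P, J, H, E, R, F]
Visit T → queue [P, J, H, E, R, F]
Visit P; enqueue S → queue [J, H, E, R, F, S]
Visit J → queue [H, E, R, F, S]
Visit H → queue [E, R, F, S]
Visit E → queue [R, F, S]
Visit R → queue [F, S]
Visit F → queue [S]
Visit S → queue []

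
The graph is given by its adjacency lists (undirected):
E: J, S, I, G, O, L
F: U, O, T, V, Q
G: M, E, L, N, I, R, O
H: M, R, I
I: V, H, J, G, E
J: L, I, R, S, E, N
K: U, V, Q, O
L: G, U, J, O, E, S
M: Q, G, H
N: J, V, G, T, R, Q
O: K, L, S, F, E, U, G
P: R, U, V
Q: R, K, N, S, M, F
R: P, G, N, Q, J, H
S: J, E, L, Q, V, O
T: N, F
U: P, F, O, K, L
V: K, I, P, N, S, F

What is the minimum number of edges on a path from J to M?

Level 0: J
Level 1: E, I, L, N, R, S
Level 2: G, H, O, P, Q, T, U, V
Level 3: F, K, M
M first appears at level 3.

3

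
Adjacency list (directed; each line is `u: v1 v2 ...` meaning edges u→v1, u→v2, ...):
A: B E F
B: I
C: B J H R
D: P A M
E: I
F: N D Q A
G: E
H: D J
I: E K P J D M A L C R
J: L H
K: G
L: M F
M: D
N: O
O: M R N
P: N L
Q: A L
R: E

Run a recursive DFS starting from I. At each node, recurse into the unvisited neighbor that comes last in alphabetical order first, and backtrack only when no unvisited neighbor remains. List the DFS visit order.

I, R, E, P, N, O, M, D, A, F, Q, L, B, K, G, J, H, C

Visit I
I → R
R → E
I → P
P → N
N → O
O → M
M → D
D → A
A → F
F → Q
Q → L
A → B
I → K
K → G
I → J
J → H
I → C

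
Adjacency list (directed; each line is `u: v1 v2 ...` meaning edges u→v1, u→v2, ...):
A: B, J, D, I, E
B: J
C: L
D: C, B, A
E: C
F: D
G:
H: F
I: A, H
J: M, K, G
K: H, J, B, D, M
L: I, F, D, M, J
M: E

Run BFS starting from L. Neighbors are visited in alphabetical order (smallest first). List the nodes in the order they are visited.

L, D, F, I, J, M, A, B, C, H, G, K, E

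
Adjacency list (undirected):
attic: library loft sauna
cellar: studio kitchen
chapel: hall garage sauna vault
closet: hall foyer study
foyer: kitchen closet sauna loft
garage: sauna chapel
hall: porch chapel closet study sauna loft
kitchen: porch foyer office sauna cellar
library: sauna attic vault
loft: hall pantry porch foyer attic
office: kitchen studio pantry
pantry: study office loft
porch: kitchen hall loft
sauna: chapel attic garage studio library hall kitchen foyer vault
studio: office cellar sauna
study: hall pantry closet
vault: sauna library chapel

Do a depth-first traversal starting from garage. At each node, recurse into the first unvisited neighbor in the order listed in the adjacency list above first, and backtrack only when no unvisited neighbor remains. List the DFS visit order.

Visit garage
garage → sauna
sauna → chapel
chapel → hall
hall → porch
porch → kitchen
kitchen → foyer
foyer → closet
closet → study
study → pantry
pantry → office
office → studio
studio → cellar
pantry → loft
loft → attic
attic → library
library → vault

garage, sauna, chapel, hall, porch, kitchen, foyer, closet, study, pantry, office, studio, cellar, loft, attic, library, vault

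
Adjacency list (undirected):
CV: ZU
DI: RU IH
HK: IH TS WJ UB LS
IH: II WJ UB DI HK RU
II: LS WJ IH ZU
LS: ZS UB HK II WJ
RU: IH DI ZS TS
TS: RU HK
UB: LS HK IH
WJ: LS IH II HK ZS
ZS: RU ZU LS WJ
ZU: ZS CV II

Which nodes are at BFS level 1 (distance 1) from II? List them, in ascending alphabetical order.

IH, LS, WJ, ZU

Level 0: II
Level 1: IH, LS, WJ, ZU
Level 2: CV, DI, HK, RU, UB, ZS
Level 3: TS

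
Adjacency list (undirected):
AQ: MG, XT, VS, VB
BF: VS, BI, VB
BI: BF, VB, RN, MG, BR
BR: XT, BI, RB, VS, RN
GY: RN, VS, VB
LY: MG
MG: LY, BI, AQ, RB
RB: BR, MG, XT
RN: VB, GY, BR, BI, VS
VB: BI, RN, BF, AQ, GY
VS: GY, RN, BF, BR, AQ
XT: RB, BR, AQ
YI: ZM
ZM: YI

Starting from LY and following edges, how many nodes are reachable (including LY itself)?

12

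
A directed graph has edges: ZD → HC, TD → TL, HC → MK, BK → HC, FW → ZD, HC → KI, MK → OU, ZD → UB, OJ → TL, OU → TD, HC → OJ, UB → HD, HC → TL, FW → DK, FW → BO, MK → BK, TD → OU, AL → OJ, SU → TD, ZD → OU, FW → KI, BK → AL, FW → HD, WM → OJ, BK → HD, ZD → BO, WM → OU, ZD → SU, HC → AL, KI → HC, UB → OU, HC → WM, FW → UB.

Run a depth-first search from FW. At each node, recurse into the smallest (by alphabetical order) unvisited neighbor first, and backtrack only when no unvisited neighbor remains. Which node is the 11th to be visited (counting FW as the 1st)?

Visit FW
FW → BO
FW → DK
FW → HD
FW → KI
KI → HC
HC → AL
AL → OJ
OJ → TL
HC → MK
MK → BK
MK → OU
OU → TD
HC → WM
FW → UB
FW → ZD
ZD → SU

Visit order: FW, BO, DK, HD, KI, HC, AL, OJ, TL, MK, BK, OU, TD, WM, UB, ZD, SU

BK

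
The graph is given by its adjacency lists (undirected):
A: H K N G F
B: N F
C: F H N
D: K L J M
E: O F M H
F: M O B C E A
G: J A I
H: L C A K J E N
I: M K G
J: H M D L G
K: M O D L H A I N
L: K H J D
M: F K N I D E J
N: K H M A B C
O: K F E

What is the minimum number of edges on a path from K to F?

Level 0: K
Level 1: A, D, H, I, L, M, N, O
Level 2: B, C, E, F, G, J
F first appears at level 2.

2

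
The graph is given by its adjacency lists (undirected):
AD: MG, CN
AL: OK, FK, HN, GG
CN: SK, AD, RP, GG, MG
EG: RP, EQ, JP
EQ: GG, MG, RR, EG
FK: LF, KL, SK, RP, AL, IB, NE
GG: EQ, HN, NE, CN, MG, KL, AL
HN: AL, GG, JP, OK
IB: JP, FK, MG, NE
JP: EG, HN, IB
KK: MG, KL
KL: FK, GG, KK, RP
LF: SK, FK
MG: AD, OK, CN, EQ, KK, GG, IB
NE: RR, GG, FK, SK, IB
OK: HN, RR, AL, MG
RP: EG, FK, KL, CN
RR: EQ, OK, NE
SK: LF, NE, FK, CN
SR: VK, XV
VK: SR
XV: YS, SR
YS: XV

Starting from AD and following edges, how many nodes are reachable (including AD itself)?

19

BFS from AD visits: AD, MG, CN, OK, EQ, KK, GG, IB, SK, RP, HN, RR, AL, EG, KL, NE, JP, FK, LF
Reachable nodes: 19 of 23 total.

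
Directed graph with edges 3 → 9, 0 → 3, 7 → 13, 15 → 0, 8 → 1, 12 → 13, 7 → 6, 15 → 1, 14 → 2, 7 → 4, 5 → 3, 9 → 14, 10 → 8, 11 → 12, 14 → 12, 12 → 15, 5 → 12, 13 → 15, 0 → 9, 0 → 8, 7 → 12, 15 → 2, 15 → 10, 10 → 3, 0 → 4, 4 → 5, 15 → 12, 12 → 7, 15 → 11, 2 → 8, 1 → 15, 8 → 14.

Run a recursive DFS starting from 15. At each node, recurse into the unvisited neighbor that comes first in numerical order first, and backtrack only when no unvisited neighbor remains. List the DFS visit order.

Visit 15
15 → 0
0 → 3
3 → 9
9 → 14
14 → 2
2 → 8
8 → 1
14 → 12
12 → 7
7 → 4
4 → 5
7 → 6
7 → 13
15 → 10
15 → 11

15 -> 0 -> 3 -> 9 -> 14 -> 2 -> 8 -> 1 -> 12 -> 7 -> 4 -> 5 -> 6 -> 13 -> 10 -> 11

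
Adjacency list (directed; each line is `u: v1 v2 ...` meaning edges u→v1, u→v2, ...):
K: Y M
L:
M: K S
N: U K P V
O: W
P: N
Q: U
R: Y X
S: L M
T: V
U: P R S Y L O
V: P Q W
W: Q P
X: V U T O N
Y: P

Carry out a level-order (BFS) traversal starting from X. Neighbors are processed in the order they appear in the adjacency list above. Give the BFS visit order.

Visit X; enqueue V, U, T, O, N → queue [V, U, T, O, N]
Visit V; enqueue P, Q, W → queue [U, T, O, N, P, Q, W]
Visit U; enqueue R, S, Y, L → queue [T, O, N, P, Q, W, R, S, Y, L]
Visit T → queue [O, N, P, Q, W, R, S, Y, L]
Visit O → queue [N, P, Q, W, R, S, Y, L]
Visit N; enqueue K → queue [P, Q, W, R, S, Y, L, K]
Visit P → queue [Q, W, R, S, Y, L, K]
Visit Q → queue [W, R, S, Y, L, K]
Visit W → queue [R, S, Y, L, K]
Visit R → queue [S, Y, L, K]
Visit S; enqueue M → queue [Y, L, K, M]
Visit Y → queue [L, K, M]
Visit L → queue [K, M]
Visit K → queue [M]
Visit M → queue []

X, V, U, T, O, N, P, Q, W, R, S, Y, L, K, M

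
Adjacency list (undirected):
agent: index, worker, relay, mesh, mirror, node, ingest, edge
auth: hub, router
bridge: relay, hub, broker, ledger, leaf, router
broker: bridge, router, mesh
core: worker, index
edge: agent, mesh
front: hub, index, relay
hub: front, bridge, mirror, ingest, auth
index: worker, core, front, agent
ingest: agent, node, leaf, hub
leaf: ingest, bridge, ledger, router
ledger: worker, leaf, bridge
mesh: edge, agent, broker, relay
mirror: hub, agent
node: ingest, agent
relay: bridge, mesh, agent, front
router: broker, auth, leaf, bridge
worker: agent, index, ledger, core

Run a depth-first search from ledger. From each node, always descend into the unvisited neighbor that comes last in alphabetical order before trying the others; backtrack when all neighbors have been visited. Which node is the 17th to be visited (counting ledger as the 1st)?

Visit ledger
ledger → worker
worker → index
index → front
front → relay
relay → mesh
mesh → edge
edge → agent
agent → node
node → ingest
ingest → leaf
leaf → router
router → broker
broker → bridge
bridge → hub
hub → mirror
hub → auth
index → core

Visit order: ledger, worker, index, front, relay, mesh, edge, agent, node, ingest, leaf, router, broker, bridge, hub, mirror, auth, core

auth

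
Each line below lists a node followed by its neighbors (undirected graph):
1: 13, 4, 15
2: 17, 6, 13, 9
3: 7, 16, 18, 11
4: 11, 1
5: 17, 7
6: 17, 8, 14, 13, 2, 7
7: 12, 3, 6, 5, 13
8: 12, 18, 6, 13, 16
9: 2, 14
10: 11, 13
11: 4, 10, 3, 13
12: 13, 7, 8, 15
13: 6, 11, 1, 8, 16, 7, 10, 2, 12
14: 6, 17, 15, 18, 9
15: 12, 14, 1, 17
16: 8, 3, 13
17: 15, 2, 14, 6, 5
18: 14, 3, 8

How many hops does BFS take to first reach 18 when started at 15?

2

Level 0: 15
Level 1: 1, 12, 14, 17
Level 2: 2, 4, 5, 6, 7, 8, 9, 13, 18
Level 3: 3, 10, 11, 16
18 first appears at level 2.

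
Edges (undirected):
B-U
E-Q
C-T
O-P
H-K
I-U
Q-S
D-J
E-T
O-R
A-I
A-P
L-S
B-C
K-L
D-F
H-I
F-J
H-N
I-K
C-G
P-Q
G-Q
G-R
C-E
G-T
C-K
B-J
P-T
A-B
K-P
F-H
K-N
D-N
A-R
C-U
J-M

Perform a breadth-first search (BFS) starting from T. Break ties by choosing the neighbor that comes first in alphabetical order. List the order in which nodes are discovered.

T -> C -> E -> G -> P -> B -> K -> U -> Q -> R -> A -> O -> J -> H -> I -> L -> N -> S -> D -> F -> M

Visit T; enqueue C, E, G, P → queue [C, E, G, P]
Visit C; enqueue B, K, U → queue [E, G, P, B, K, U]
Visit E; enqueue Q → queue [G, P, B, K, U, Q]
Visit G; enqueue R → queue [P, B, K, U, Q, R]
Visit P; enqueue A, O → queue [B, K, U, Q, R, A, O]
Visit B; enqueue J → queue [K, U, Q, R, A, O, J]
Visit K; enqueue H, I, L, N → queue [U, Q, R, A, O, J, H, I, L, N]
Visit U → queue [Q, R, A, O, J, H, I, L, N]
Visit Q; enqueue S → queue [R, A, O, J, H, I, L, N, S]
Visit R → queue [A, O, J, H, I, L, N, S]
Visit A → queue [O, J, H, I, L, N, S]
Visit O → queue [J, H, I, L, N, S]
Visit J; enqueue D, F, M → queue [H, I, L, N, S, D, F, M]
Visit H → queue [I, L, N, S, D, F, M]
Visit I → queue [L, N, S, D, F, M]
Visit L → queue [N, S, D, F, M]
Visit N → queue [S, D, F, M]
Visit S → queue [D, F, M]
Visit D → queue [F, M]
Visit F → queue [M]
Visit M → queue []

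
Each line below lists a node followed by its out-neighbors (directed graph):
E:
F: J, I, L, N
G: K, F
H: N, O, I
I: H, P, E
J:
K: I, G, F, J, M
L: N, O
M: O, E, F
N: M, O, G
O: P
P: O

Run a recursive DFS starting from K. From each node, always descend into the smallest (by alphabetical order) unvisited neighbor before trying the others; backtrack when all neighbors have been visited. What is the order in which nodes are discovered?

K → F → I → E → H → N → G → M → O → P → J → L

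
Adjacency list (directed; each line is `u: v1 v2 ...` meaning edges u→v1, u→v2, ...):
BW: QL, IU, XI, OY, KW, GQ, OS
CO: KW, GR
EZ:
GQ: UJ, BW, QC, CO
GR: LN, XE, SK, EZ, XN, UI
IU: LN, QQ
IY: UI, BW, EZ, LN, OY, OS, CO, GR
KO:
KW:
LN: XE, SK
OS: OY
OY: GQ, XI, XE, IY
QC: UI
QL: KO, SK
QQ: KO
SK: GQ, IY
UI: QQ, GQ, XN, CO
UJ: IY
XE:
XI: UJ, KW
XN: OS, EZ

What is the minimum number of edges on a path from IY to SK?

2

Level 0: IY
Level 1: BW, CO, EZ, GR, LN, OS, OY, UI
Level 2: GQ, IU, KW, QL, QQ, SK, XE, XI, XN
Level 3: KO, QC, UJ
SK first appears at level 2.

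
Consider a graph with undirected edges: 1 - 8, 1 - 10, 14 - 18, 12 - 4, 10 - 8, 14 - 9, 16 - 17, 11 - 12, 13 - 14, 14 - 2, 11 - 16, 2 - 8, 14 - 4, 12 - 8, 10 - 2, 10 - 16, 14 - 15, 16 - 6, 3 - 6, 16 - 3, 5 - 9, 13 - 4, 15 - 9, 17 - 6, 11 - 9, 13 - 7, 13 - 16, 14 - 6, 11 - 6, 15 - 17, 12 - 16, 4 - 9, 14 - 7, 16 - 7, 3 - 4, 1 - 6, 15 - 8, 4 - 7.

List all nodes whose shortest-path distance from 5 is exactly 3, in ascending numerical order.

Level 0: 5
Level 1: 9
Level 2: 4, 11, 14, 15
Level 3: 2, 3, 6, 7, 8, 12, 13, 16, 17, 18
Level 4: 1, 10

2, 3, 6, 7, 8, 12, 13, 16, 17, 18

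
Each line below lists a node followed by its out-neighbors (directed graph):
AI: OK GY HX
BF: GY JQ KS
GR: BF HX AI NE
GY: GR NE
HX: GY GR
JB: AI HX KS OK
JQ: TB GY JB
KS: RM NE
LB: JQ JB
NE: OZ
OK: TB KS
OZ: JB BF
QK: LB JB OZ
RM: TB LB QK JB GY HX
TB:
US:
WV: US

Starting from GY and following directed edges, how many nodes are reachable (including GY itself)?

15

BFS from GY visits: GY, NE, GR, OZ, HX, BF, AI, JB, KS, JQ, OK, RM, TB, QK, LB
Reachable nodes: 15 of 17 total.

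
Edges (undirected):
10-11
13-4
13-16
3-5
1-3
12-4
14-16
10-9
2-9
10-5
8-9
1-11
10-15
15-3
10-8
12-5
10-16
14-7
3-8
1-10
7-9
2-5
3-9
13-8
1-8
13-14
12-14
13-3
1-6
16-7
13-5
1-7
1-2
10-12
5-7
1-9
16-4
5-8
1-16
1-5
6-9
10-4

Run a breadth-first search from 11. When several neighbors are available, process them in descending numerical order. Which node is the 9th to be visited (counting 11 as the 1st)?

Visit 11; enqueue 10, 1 → queue [10, 1]
Visit 10; enqueue 16, 15, 12, 9, 8, 5, 4 → queue [1, 16, 15, 12, 9, 8, 5, 4]
Visit 1; enqueue 7, 6, 3, 2 → queue [16, 15, 12, 9, 8, 5, 4, 7, 6, 3, 2]
Visit 16; enqueue 14, 13 → queue [15, 12, 9, 8, 5, 4, 7, 6, 3, 2, 14, 13]
Visit 15 → queue [12, 9, 8, 5, 4, 7, 6, 3, 2, 14, 13]
Visit 12 → queue [9, 8, 5, 4, 7, 6, 3, 2, 14, 13]
Visit 9 → queue [8, 5, 4, 7, 6, 3, 2, 14, 13]
Visit 8 → queue [5, 4, 7, 6, 3, 2, 14, 13]
Visit 5 → queue [4, 7, 6, 3, 2, 14, 13]
Visit 4 → queue [7, 6, 3, 2, 14, 13]
Visit 7 → queue [6, 3, 2, 14, 13]
Visit 6 → queue [3, 2, 14, 13]
Visit 3 → queue [2, 14, 13]
Visit 2 → queue [14, 13]
Visit 14 → queue [13]
Visit 13 → queue []

Visit order: 11, 10, 1, 16, 15, 12, 9, 8, 5, 4, 7, 6, 3, 2, 14, 13

5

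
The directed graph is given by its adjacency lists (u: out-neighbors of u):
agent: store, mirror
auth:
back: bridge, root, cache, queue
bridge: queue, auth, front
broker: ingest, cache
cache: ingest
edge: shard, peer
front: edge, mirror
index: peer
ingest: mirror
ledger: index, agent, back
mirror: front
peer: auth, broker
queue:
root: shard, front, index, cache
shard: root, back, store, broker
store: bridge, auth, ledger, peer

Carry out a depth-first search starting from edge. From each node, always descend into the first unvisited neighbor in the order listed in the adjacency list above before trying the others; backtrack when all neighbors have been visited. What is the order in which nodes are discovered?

Visit edge
edge → shard
shard → root
root → front
front → mirror
root → index
index → peer
peer → auth
peer → broker
broker → ingest
broker → cache
shard → back
back → bridge
bridge → queue
shard → store
store → ledger
ledger → agent

edge, shard, root, front, mirror, index, peer, auth, broker, ingest, cache, back, bridge, queue, store, ledger, agent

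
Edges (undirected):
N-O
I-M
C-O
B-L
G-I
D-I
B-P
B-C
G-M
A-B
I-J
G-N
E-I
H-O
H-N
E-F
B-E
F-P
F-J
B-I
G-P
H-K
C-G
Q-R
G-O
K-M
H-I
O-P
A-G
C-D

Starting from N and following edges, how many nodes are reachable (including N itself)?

16

BFS from N visits: N, G, H, O, A, C, I, M, P, K, B, D, E, J, F, L
Reachable nodes: 16 of 18 total.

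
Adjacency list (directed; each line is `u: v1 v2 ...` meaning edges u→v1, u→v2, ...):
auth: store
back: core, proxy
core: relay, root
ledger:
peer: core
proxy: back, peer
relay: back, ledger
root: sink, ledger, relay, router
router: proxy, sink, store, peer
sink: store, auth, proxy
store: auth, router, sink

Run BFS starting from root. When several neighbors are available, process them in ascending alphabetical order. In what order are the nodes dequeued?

Visit root; enqueue ledger, relay, router, sink → queue [ledger, relay, router, sink]
Visit ledger → queue [relay, router, sink]
Visit relay; enqueue back → queue [router, sink, back]
Visit router; enqueue peer, proxy, store → queue [sink, back, peer, proxy, store]
Visit sink; enqueue auth → queue [back, peer, proxy, store, auth]
Visit back; enqueue core → queue [peer, proxy, store, auth, core]
Visit peer → queue [proxy, store, auth, core]
Visit proxy → queue [store, auth, core]
Visit store → queue [auth, core]
Visit auth → queue [core]
Visit core → queue []

root, ledger, relay, router, sink, back, peer, proxy, store, auth, core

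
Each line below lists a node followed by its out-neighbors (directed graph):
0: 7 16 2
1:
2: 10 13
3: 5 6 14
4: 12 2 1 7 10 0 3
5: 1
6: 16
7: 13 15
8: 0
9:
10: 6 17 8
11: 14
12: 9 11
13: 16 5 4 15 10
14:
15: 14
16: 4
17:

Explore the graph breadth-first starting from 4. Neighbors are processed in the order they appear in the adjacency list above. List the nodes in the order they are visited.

4 → 12 → 2 → 1 → 7 → 10 → 0 → 3 → 9 → 11 → 13 → 15 → 6 → 17 → 8 → 16 → 5 → 14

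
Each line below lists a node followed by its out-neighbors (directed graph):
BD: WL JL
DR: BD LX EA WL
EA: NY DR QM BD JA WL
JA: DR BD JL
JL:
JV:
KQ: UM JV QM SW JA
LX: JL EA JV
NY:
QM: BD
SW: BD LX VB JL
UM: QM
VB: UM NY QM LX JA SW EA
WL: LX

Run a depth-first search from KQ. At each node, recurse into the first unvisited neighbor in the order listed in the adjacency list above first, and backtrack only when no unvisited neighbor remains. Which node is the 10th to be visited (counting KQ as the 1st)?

DR

Visit KQ
KQ → UM
UM → QM
QM → BD
BD → WL
WL → LX
LX → JL
LX → EA
EA → NY
EA → DR
EA → JA
LX → JV
KQ → SW
SW → VB

Visit order: KQ, UM, QM, BD, WL, LX, JL, EA, NY, DR, JA, JV, SW, VB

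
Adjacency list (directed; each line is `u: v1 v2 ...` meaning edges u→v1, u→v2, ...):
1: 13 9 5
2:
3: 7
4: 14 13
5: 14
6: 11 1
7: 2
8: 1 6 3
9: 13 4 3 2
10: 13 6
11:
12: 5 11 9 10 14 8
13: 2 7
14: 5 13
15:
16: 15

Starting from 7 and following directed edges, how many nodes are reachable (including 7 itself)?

2

BFS from 7 visits: 7, 2
Reachable nodes: 2 of 16 total.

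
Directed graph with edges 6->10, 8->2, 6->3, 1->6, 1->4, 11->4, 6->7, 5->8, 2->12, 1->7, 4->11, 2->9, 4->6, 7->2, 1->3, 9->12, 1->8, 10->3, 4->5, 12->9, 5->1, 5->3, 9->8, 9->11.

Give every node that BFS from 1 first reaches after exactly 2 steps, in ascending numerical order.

Level 0: 1
Level 1: 3, 4, 6, 7, 8
Level 2: 2, 5, 10, 11
Level 3: 9, 12

2, 5, 10, 11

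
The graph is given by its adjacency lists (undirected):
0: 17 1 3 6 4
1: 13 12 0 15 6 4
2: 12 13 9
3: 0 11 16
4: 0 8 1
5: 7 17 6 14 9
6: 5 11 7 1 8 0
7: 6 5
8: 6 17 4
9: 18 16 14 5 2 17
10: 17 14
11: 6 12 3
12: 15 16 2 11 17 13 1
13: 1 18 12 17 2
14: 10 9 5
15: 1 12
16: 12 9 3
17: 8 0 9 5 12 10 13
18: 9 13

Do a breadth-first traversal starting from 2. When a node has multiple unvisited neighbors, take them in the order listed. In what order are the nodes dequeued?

2 12 13 9 15 16 11 17 1 18 14 5 3 6 8 0 10 4 7

Visit 2; enqueue 12, 13, 9 → queue [12, 13, 9]
Visit 12; enqueue 15, 16, 11, 17, 1 → queue [13, 9, 15, 16, 11, 17, 1]
Visit 13; enqueue 18 → queue [9, 15, 16, 11, 17, 1, 18]
Visit 9; enqueue 14, 5 → queue [15, 16, 11, 17, 1, 18, 14, 5]
Visit 15 → queue [16, 11, 17, 1, 18, 14, 5]
Visit 16; enqueue 3 → queue [11, 17, 1, 18, 14, 5, 3]
Visit 11; enqueue 6 → queue [17, 1, 18, 14, 5, 3, 6]
Visit 17; enqueue 8, 0, 10 → queue [1, 18, 14, 5, 3, 6, 8, 0, 10]
Visit 1; enqueue 4 → queue [18, 14, 5, 3, 6, 8, 0, 10, 4]
Visit 18 → queue [14, 5, 3, 6, 8, 0, 10, 4]
Visit 14 → queue [5, 3, 6, 8, 0, 10, 4]
Visit 5; enqueue 7 → queue [3, 6, 8, 0, 10, 4, 7]
Visit 3 → queue [6, 8, 0, 10, 4, 7]
Visit 6 → queue [8, 0, 10, 4, 7]
Visit 8 → queue [0, 10, 4, 7]
Visit 0 → queue [10, 4, 7]
Visit 10 → queue [4, 7]
Visit 4 → queue [7]
Visit 7 → queue []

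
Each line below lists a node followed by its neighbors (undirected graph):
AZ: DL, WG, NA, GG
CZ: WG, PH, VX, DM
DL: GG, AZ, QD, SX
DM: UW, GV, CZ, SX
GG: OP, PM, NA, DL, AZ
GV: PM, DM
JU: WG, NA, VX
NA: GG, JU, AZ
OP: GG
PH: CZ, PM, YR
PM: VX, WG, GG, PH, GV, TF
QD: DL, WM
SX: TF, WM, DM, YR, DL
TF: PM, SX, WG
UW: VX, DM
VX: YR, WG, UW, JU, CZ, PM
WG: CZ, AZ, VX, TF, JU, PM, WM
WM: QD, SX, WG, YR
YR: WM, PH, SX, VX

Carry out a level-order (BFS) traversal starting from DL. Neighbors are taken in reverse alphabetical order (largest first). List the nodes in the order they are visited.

DL, SX, QD, GG, AZ, YR, WM, TF, DM, PM, OP, NA, WG, VX, PH, UW, GV, CZ, JU

Visit DL; enqueue SX, QD, GG, AZ → queue [SX, QD, GG, AZ]
Visit SX; enqueue YR, WM, TF, DM → queue [QD, GG, AZ, YR, WM, TF, DM]
Visit QD → queue [GG, AZ, YR, WM, TF, DM]
Visit GG; enqueue PM, OP, NA → queue [AZ, YR, WM, TF, DM, PM, OP, NA]
Visit AZ; enqueue WG → queue [YR, WM, TF, DM, PM, OP, NA, WG]
Visit YR; enqueue VX, PH → queue [WM, TF, DM, PM, OP, NA, WG, VX, PH]
Visit WM → queue [TF, DM, PM, OP, NA, WG, VX, PH]
Visit TF → queue [DM, PM, OP, NA, WG, VX, PH]
Visit DM; enqueue UW, GV, CZ → queue [PM, OP, NA, WG, VX, PH, UW, GV, CZ]
Visit PM → queue [OP, NA, WG, VX, PH, UW, GV, CZ]
Visit OP → queue [NA, WG, VX, PH, UW, GV, CZ]
Visit NA; enqueue JU → queue [WG, VX, PH, UW, GV, CZ, JU]
Visit WG → queue [VX, PH, UW, GV, CZ, JU]
Visit VX → queue [PH, UW, GV, CZ, JU]
Visit PH → queue [UW, GV, CZ, JU]
Visit UW → queue [GV, CZ, JU]
Visit GV → queue [CZ, JU]
Visit CZ → queue [JU]
Visit JU → queue []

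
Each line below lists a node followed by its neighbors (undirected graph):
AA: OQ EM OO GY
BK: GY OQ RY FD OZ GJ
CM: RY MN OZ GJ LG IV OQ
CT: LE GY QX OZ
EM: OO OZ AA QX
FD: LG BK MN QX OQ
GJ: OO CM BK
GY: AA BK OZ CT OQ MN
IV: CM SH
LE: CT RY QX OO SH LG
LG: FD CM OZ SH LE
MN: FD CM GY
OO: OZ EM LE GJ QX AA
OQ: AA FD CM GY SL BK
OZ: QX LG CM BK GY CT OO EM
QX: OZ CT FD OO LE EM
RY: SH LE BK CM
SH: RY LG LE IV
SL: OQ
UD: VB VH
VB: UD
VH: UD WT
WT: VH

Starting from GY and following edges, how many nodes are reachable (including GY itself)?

19

BFS from GY visits: GY, OZ, OQ, MN, CT, BK, AA, QX, OO, LG, EM, CM, SL, FD, LE, RY, GJ, SH, IV
Reachable nodes: 19 of 23 total.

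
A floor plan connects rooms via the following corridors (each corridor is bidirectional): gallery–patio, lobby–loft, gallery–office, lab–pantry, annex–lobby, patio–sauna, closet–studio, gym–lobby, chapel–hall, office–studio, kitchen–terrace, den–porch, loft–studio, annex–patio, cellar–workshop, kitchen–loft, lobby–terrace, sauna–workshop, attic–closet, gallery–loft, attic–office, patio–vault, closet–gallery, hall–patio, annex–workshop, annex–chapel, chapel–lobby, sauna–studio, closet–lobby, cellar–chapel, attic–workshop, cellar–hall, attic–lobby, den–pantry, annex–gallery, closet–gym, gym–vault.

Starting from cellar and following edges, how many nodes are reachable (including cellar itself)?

BFS from cellar visits: cellar, chapel, hall, workshop, annex, lobby, patio, attic, sauna, gallery, closet, gym, loft, terrace, vault, office, studio, kitchen
Reachable nodes: 18 of 22 total.

18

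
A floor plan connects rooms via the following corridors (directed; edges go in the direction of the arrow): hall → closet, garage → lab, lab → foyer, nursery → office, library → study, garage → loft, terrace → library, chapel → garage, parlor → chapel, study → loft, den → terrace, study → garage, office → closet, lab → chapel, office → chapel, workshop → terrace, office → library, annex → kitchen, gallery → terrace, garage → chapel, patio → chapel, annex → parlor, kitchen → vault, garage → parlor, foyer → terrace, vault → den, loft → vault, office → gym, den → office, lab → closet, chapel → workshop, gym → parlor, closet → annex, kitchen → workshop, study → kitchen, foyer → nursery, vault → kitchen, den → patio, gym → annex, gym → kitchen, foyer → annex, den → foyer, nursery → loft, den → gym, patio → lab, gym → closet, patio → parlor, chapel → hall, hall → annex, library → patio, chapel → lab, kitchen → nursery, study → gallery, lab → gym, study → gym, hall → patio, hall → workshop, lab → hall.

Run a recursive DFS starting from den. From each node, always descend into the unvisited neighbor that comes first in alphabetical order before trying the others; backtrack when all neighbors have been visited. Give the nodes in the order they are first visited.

den foyer annex kitchen nursery loft vault office chapel garage lab closet gym parlor hall patio workshop terrace library study gallery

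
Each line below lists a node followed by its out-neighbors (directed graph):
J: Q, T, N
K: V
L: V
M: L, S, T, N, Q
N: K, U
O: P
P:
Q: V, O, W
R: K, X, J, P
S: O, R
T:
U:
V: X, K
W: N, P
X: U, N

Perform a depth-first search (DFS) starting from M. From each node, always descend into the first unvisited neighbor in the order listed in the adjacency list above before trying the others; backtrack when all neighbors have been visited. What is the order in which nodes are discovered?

Visit M
M → L
L → V
V → X
X → U
X → N
N → K
M → S
S → O
O → P
S → R
R → J
J → Q
Q → W
J → T

M L V X U N K S O P R J Q W T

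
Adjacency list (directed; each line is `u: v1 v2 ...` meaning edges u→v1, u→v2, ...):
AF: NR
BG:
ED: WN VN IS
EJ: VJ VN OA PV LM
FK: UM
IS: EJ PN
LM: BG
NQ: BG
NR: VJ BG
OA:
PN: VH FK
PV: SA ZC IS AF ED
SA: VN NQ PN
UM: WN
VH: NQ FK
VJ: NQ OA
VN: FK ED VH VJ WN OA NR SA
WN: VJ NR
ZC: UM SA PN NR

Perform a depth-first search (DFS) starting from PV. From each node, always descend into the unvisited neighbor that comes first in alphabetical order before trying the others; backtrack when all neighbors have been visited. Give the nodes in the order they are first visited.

Visit PV
PV → AF
AF → NR
NR → BG
NR → VJ
VJ → NQ
VJ → OA
PV → ED
ED → IS
IS → EJ
EJ → LM
EJ → VN
VN → FK
FK → UM
UM → WN
VN → SA
SA → PN
PN → VH
PV → ZC

PV, AF, NR, BG, VJ, NQ, OA, ED, IS, EJ, LM, VN, FK, UM, WN, SA, PN, VH, ZC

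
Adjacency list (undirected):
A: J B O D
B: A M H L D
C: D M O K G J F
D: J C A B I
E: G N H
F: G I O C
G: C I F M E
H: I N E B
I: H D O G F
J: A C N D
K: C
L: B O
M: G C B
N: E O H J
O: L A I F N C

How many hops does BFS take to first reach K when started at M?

2

Level 0: M
Level 1: B, C, G
Level 2: A, D, E, F, H, I, J, K, L, O
Level 3: N
K first appears at level 2.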